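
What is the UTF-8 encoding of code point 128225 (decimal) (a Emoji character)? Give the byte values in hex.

U+1F4E1 = 0x1F4E1 = 128225 decimal. In range U+10000–U+10FFFF → 4-byte form: 11110xxx 10xxxxxx 10xxxxxx 10xxxxxx.
Binary (21 bits): 000011111010011100001.
Split 3+6+6+6: 000 | 011111 | 010011 | 100001.
Byte 1: 11110000 = 0xF0.
Byte 2: 10011111 = 0x9F.
Byte 3: 10010011 = 0x93.
Byte 4: 10100001 = 0xA1.

F0 9F 93 A1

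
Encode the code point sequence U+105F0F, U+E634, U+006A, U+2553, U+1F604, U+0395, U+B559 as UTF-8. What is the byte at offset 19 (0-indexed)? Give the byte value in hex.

0x99

U+105F0F → 4-byte form F4 85 BC 8F at offsets 0–3.
U+E634 → 3-byte form EE 98 B4 at offsets 4–6.
U+006A → 1-byte form 6A at offsets 7–7.
U+2553 → 3-byte form E2 95 93 at offsets 8–10.
U+1F604 → 4-byte form F0 9F 98 84 at offsets 11–14.
U+0395 → 2-byte form CE 95 at offsets 15–16.
U+B559 → 3-byte form EB 95 99 at offsets 17–19.
Offset 19 falls in char 7's range; it's byte 3 of EB 95 99 = 0x99.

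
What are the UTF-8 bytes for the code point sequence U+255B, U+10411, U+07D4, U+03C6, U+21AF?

U+255B: 3-byte form → E2 95 9B.
U+10411: 4-byte form → F0 90 90 91.
U+07D4: 2-byte form → DF 94.
U+03C6: 2-byte form → CF 86.
U+21AF: 3-byte form → E2 86 AF.
Concatenated (14 bytes): E2 95 9B F0 90 90 91 DF 94 CF 86 E2 86 AF.

E2 95 9B F0 90 90 91 DF 94 CF 86 E2 86 AF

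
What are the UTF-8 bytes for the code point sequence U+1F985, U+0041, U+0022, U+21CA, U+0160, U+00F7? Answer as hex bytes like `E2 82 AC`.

U+1F985: 4-byte form → F0 9F A6 85.
U+0041: 1-byte form → 41.
U+0022: 1-byte form → 22.
U+21CA: 3-byte form → E2 87 8A.
U+0160: 2-byte form → C5 A0.
U+00F7: 2-byte form → C3 B7.
Concatenated (13 bytes): F0 9F A6 85 41 22 E2 87 8A C5 A0 C3 B7.

F0 9F A6 85 41 22 E2 87 8A C5 A0 C3 B7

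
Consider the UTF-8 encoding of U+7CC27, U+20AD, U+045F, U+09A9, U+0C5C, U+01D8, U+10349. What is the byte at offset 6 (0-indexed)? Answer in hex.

U+7CC27 → 4-byte form F1 BC B0 A7 at offsets 0–3.
U+20AD → 3-byte form E2 82 AD at offsets 4–6.
Offset 6 falls in char 2's range; it's byte 3 of E2 82 AD = 0xAD.

0xAD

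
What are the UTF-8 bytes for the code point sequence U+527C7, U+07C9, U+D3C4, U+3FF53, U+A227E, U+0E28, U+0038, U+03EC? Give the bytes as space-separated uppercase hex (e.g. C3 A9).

F1 92 9F 87 DF 89 ED 8F 84 F0 BF BD 93 F2 A2 89 BE E0 B8 A8 38 CF AC

U+527C7: 4-byte form → F1 92 9F 87.
U+07C9: 2-byte form → DF 89.
U+D3C4: 3-byte form → ED 8F 84.
U+3FF53: 4-byte form → F0 BF BD 93.
U+A227E: 4-byte form → F2 A2 89 BE.
U+0E28: 3-byte form → E0 B8 A8.
U+0038: 1-byte form → 38.
U+03EC: 2-byte form → CF AC.
Concatenated (23 bytes): F1 92 9F 87 DF 89 ED 8F 84 F0 BF BD 93 F2 A2 89 BE E0 B8 A8 38 CF AC.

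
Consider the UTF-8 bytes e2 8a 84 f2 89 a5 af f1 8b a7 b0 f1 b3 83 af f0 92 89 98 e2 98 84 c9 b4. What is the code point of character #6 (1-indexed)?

Offset 0: leading byte 0xE2 = 11100010 → 3-byte char #1 = E2 8A 84.
Offset 3: leading byte 0xF2 = 11110010 → 4-byte char #2 = F2 89 A5 AF.
Offset 7: leading byte 0xF1 = 11110001 → 4-byte char #3 = F1 8B A7 B0.
Offset 11: leading byte 0xF1 = 11110001 → 4-byte char #4 = F1 B3 83 AF.
Offset 15: leading byte 0xF0 = 11110000 → 4-byte char #5 = F0 92 89 98.
Offset 19: leading byte 0xE2 = 11100010 → 3-byte char #6 = E2 98 84.
Leading byte 0xE2 = 11100010 matches 1110xxxx → 3-byte sequence.
Byte 1: 0xE2 = 11100010, payload 0010 (4 bits).
Byte 2: 0x98 = 10011000 (10xxxxxx ✓), payload 011000.
Byte 3: 0x84 = 10000100 (10xxxxxx ✓), payload 000100.
Concatenate: 0010011000000100 = 0x2604 (16 bits → U+2604).

U+2604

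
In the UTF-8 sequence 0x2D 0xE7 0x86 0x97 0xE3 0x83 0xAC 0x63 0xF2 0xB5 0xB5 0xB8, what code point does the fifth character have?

Offset 0: leading byte 0x2D = 00101101 → 1-byte char #1 = 2D.
Offset 1: leading byte 0xE7 = 11100111 → 3-byte char #2 = E7 86 97.
Offset 4: leading byte 0xE3 = 11100011 → 3-byte char #3 = E3 83 AC.
Offset 7: leading byte 0x63 = 01100011 → 1-byte char #4 = 63.
Offset 8: leading byte 0xF2 = 11110010 → 4-byte char #5 = F2 B5 B5 B8.
Leading byte 0xF2 = 11110010 matches 11110xxx → 4-byte sequence.
Byte 1: 0xF2 = 11110010, payload 010 (3 bits).
Byte 2: 0xB5 = 10110101 (10xxxxxx ✓), payload 110101.
Byte 3: 0xB5 = 10110101 (10xxxxxx ✓), payload 110101.
Byte 4: 0xB8 = 10111000 (10xxxxxx ✓), payload 111000.
Concatenate: 010110101110101111000 = 0xB5D78 (21 bits → U+B5D78).

U+B5D78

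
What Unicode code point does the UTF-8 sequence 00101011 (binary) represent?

U+002B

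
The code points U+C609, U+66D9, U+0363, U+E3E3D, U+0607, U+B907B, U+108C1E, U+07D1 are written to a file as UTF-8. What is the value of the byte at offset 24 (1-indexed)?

0x91

1-indexed offset 24 is 0-indexed offset 23.
U+C609 → 3-byte form EC 98 89 at offsets 0–2.
U+66D9 → 3-byte form E6 9B 99 at offsets 3–5.
U+0363 → 2-byte form CD A3 at offsets 6–7.
U+E3E3D → 4-byte form F3 A3 B8 BD at offsets 8–11.
U+0607 → 2-byte form D8 87 at offsets 12–13.
U+B907B → 4-byte form F2 B9 81 BB at offsets 14–17.
U+108C1E → 4-byte form F4 88 B0 9E at offsets 18–21.
U+07D1 → 2-byte form DF 91 at offsets 22–23.
Offset 23 falls in char 8's range; it's byte 2 of DF 91 = 0x91.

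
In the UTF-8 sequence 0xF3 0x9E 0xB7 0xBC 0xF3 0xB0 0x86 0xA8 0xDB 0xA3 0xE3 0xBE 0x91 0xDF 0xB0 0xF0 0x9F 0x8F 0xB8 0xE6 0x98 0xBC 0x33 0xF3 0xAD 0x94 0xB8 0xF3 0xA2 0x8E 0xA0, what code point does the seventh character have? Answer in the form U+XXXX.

U+663C

Offset 0: leading byte 0xF3 = 11110011 → 4-byte char #1 = F3 9E B7 BC.
Offset 4: leading byte 0xF3 = 11110011 → 4-byte char #2 = F3 B0 86 A8.
Offset 8: leading byte 0xDB = 11011011 → 2-byte char #3 = DB A3.
Offset 10: leading byte 0xE3 = 11100011 → 3-byte char #4 = E3 BE 91.
Offset 13: leading byte 0xDF = 11011111 → 2-byte char #5 = DF B0.
Offset 15: leading byte 0xF0 = 11110000 → 4-byte char #6 = F0 9F 8F B8.
Offset 19: leading byte 0xE6 = 11100110 → 3-byte char #7 = E6 98 BC.
Leading byte 0xE6 = 11100110 matches 1110xxxx → 3-byte sequence.
Byte 1: 0xE6 = 11100110, payload 0110 (4 bits).
Byte 2: 0x98 = 10011000 (10xxxxxx ✓), payload 011000.
Byte 3: 0xBC = 10111100 (10xxxxxx ✓), payload 111100.
Concatenate: 0110011000111100 = 0x663C (16 bits → U+663C).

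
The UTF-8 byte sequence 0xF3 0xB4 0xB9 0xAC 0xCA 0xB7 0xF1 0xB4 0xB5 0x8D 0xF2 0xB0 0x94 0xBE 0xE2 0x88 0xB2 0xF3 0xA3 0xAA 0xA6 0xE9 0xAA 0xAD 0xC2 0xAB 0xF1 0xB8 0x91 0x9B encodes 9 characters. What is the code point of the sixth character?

U+E3AA6

Offset 0: leading byte 0xF3 = 11110011 → 4-byte char #1 = F3 B4 B9 AC.
Offset 4: leading byte 0xCA = 11001010 → 2-byte char #2 = CA B7.
Offset 6: leading byte 0xF1 = 11110001 → 4-byte char #3 = F1 B4 B5 8D.
Offset 10: leading byte 0xF2 = 11110010 → 4-byte char #4 = F2 B0 94 BE.
Offset 14: leading byte 0xE2 = 11100010 → 3-byte char #5 = E2 88 B2.
Offset 17: leading byte 0xF3 = 11110011 → 4-byte char #6 = F3 A3 AA A6.
Leading byte 0xF3 = 11110011 matches 11110xxx → 4-byte sequence.
Byte 1: 0xF3 = 11110011, payload 011 (3 bits).
Byte 2: 0xA3 = 10100011 (10xxxxxx ✓), payload 100011.
Byte 3: 0xAA = 10101010 (10xxxxxx ✓), payload 101010.
Byte 4: 0xA6 = 10100110 (10xxxxxx ✓), payload 100110.
Concatenate: 011100011101010100110 = 0xE3AA6 (21 bits → U+E3AA6).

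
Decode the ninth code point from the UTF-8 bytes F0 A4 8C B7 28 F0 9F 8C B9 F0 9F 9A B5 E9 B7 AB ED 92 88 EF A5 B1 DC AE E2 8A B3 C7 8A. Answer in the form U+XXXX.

U+22B3

Offset 0: leading byte 0xF0 = 11110000 → 4-byte char #1 = F0 A4 8C B7.
Offset 4: leading byte 0x28 = 00101000 → 1-byte char #2 = 28.
Offset 5: leading byte 0xF0 = 11110000 → 4-byte char #3 = F0 9F 8C B9.
Offset 9: leading byte 0xF0 = 11110000 → 4-byte char #4 = F0 9F 9A B5.
Offset 13: leading byte 0xE9 = 11101001 → 3-byte char #5 = E9 B7 AB.
Offset 16: leading byte 0xED = 11101101 → 3-byte char #6 = ED 92 88.
Offset 19: leading byte 0xEF = 11101111 → 3-byte char #7 = EF A5 B1.
Offset 22: leading byte 0xDC = 11011100 → 2-byte char #8 = DC AE.
Offset 24: leading byte 0xE2 = 11100010 → 3-byte char #9 = E2 8A B3.
Leading byte 0xE2 = 11100010 matches 1110xxxx → 3-byte sequence.
Byte 1: 0xE2 = 11100010, payload 0010 (4 bits).
Byte 2: 0x8A = 10001010 (10xxxxxx ✓), payload 001010.
Byte 3: 0xB3 = 10110011 (10xxxxxx ✓), payload 110011.
Concatenate: 0010001010110011 = 0x22B3 (16 bits → U+22B3).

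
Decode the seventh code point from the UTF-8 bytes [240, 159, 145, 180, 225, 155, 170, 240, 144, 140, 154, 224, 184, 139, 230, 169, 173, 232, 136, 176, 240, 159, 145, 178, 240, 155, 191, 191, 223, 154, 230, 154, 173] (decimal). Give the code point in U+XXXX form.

Offset 0: leading byte 0xF0 = 11110000 → 4-byte char #1 = F0 9F 91 B4.
Offset 4: leading byte 0xE1 = 11100001 → 3-byte char #2 = E1 9B AA.
Offset 7: leading byte 0xF0 = 11110000 → 4-byte char #3 = F0 90 8C 9A.
Offset 11: leading byte 0xE0 = 11100000 → 3-byte char #4 = E0 B8 8B.
Offset 14: leading byte 0xE6 = 11100110 → 3-byte char #5 = E6 A9 AD.
Offset 17: leading byte 0xE8 = 11101000 → 3-byte char #6 = E8 88 B0.
Offset 20: leading byte 0xF0 = 11110000 → 4-byte char #7 = F0 9F 91 B2.
Leading byte 0xF0 = 11110000 matches 11110xxx → 4-byte sequence.
Byte 1: 0xF0 = 11110000, payload 000 (3 bits).
Byte 2: 0x9F = 10011111 (10xxxxxx ✓), payload 011111.
Byte 3: 0x91 = 10010001 (10xxxxxx ✓), payload 010001.
Byte 4: 0xB2 = 10110010 (10xxxxxx ✓), payload 110010.
Concatenate: 000011111010001110010 = 0x1F472 (21 bits → U+1F472).

U+1F472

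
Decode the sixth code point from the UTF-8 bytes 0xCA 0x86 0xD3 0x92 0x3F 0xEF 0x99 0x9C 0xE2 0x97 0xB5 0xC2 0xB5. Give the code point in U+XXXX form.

Offset 0: leading byte 0xCA = 11001010 → 2-byte char #1 = CA 86.
Offset 2: leading byte 0xD3 = 11010011 → 2-byte char #2 = D3 92.
Offset 4: leading byte 0x3F = 00111111 → 1-byte char #3 = 3F.
Offset 5: leading byte 0xEF = 11101111 → 3-byte char #4 = EF 99 9C.
Offset 8: leading byte 0xE2 = 11100010 → 3-byte char #5 = E2 97 B5.
Offset 11: leading byte 0xC2 = 11000010 → 2-byte char #6 = C2 B5.
Leading byte 0xC2 = 11000010 matches 110xxxxx → 2-byte sequence.
Byte 1: 0xC2 = 11000010, payload 00010 (5 bits).
Byte 2: 0xB5 = 10110101 (10xxxxxx ✓), payload 110101.
Concatenate: 00010110101 = 0xB5 (11 bits → U+00B5).

U+00B5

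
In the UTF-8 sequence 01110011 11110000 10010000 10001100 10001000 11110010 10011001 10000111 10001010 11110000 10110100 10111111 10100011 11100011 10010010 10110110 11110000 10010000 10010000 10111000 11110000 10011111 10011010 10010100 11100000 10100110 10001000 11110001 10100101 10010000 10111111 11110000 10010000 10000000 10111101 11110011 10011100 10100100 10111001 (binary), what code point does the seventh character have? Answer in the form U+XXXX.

U+1F694

Offset 0: leading byte 0x73 = 01110011 → 1-byte char #1 = 73.
Offset 1: leading byte 0xF0 = 11110000 → 4-byte char #2 = F0 90 8C 88.
Offset 5: leading byte 0xF2 = 11110010 → 4-byte char #3 = F2 99 87 8A.
Offset 9: leading byte 0xF0 = 11110000 → 4-byte char #4 = F0 B4 BF A3.
Offset 13: leading byte 0xE3 = 11100011 → 3-byte char #5 = E3 92 B6.
Offset 16: leading byte 0xF0 = 11110000 → 4-byte char #6 = F0 90 90 B8.
Offset 20: leading byte 0xF0 = 11110000 → 4-byte char #7 = F0 9F 9A 94.
Leading byte 0xF0 = 11110000 matches 11110xxx → 4-byte sequence.
Byte 1: 0xF0 = 11110000, payload 000 (3 bits).
Byte 2: 0x9F = 10011111 (10xxxxxx ✓), payload 011111.
Byte 3: 0x9A = 10011010 (10xxxxxx ✓), payload 011010.
Byte 4: 0x94 = 10010100 (10xxxxxx ✓), payload 010100.
Concatenate: 000011111011010010100 = 0x1F694 (21 bits → U+1F694).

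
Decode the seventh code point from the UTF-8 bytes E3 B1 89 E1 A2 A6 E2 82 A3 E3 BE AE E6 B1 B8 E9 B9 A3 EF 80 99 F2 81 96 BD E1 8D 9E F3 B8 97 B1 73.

U+F019

Offset 0: leading byte 0xE3 = 11100011 → 3-byte char #1 = E3 B1 89.
Offset 3: leading byte 0xE1 = 11100001 → 3-byte char #2 = E1 A2 A6.
Offset 6: leading byte 0xE2 = 11100010 → 3-byte char #3 = E2 82 A3.
Offset 9: leading byte 0xE3 = 11100011 → 3-byte char #4 = E3 BE AE.
Offset 12: leading byte 0xE6 = 11100110 → 3-byte char #5 = E6 B1 B8.
Offset 15: leading byte 0xE9 = 11101001 → 3-byte char #6 = E9 B9 A3.
Offset 18: leading byte 0xEF = 11101111 → 3-byte char #7 = EF 80 99.
Leading byte 0xEF = 11101111 matches 1110xxxx → 3-byte sequence.
Byte 1: 0xEF = 11101111, payload 1111 (4 bits).
Byte 2: 0x80 = 10000000 (10xxxxxx ✓), payload 000000.
Byte 3: 0x99 = 10011001 (10xxxxxx ✓), payload 011001.
Concatenate: 1111000000011001 = 0xF019 (16 bits → U+F019).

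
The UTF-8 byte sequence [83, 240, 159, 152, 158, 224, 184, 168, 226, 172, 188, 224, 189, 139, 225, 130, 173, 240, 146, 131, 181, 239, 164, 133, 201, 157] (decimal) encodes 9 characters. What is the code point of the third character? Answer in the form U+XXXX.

U+0E28

Offset 0: leading byte 0x53 = 01010011 → 1-byte char #1 = 53.
Offset 1: leading byte 0xF0 = 11110000 → 4-byte char #2 = F0 9F 98 9E.
Offset 5: leading byte 0xE0 = 11100000 → 3-byte char #3 = E0 B8 A8.
Leading byte 0xE0 = 11100000 matches 1110xxxx → 3-byte sequence.
Byte 1: 0xE0 = 11100000, payload 0000 (4 bits).
Byte 2: 0xB8 = 10111000 (10xxxxxx ✓), payload 111000.
Byte 3: 0xA8 = 10101000 (10xxxxxx ✓), payload 101000.
Concatenate: 0000111000101000 = 0xE28 (16 bits → U+0E28).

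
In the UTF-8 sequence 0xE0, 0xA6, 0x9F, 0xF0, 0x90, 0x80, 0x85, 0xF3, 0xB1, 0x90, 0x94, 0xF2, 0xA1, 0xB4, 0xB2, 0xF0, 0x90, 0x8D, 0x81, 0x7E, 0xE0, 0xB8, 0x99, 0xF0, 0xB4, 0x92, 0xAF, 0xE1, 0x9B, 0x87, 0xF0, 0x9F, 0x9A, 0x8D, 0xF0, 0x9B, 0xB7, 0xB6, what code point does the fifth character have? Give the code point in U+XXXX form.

U+10341

Offset 0: leading byte 0xE0 = 11100000 → 3-byte char #1 = E0 A6 9F.
Offset 3: leading byte 0xF0 = 11110000 → 4-byte char #2 = F0 90 80 85.
Offset 7: leading byte 0xF3 = 11110011 → 4-byte char #3 = F3 B1 90 94.
Offset 11: leading byte 0xF2 = 11110010 → 4-byte char #4 = F2 A1 B4 B2.
Offset 15: leading byte 0xF0 = 11110000 → 4-byte char #5 = F0 90 8D 81.
Leading byte 0xF0 = 11110000 matches 11110xxx → 4-byte sequence.
Byte 1: 0xF0 = 11110000, payload 000 (3 bits).
Byte 2: 0x90 = 10010000 (10xxxxxx ✓), payload 010000.
Byte 3: 0x8D = 10001101 (10xxxxxx ✓), payload 001101.
Byte 4: 0x81 = 10000001 (10xxxxxx ✓), payload 000001.
Concatenate: 000010000001101000001 = 0x10341 (21 bits → U+10341).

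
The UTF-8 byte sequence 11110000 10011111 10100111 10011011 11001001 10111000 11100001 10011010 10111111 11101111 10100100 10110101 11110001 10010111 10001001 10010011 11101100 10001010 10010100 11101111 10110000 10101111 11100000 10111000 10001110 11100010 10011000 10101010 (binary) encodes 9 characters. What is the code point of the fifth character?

Offset 0: leading byte 0xF0 = 11110000 → 4-byte char #1 = F0 9F A7 9B.
Offset 4: leading byte 0xC9 = 11001001 → 2-byte char #2 = C9 B8.
Offset 6: leading byte 0xE1 = 11100001 → 3-byte char #3 = E1 9A BF.
Offset 9: leading byte 0xEF = 11101111 → 3-byte char #4 = EF A4 B5.
Offset 12: leading byte 0xF1 = 11110001 → 4-byte char #5 = F1 97 89 93.
Leading byte 0xF1 = 11110001 matches 11110xxx → 4-byte sequence.
Byte 1: 0xF1 = 11110001, payload 001 (3 bits).
Byte 2: 0x97 = 10010111 (10xxxxxx ✓), payload 010111.
Byte 3: 0x89 = 10001001 (10xxxxxx ✓), payload 001001.
Byte 4: 0x93 = 10010011 (10xxxxxx ✓), payload 010011.
Concatenate: 001010111001001010011 = 0x57253 (21 bits → U+57253).

U+57253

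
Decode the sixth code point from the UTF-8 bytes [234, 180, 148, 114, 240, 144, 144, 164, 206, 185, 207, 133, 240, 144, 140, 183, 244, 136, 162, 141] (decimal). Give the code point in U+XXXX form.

Offset 0: leading byte 0xEA = 11101010 → 3-byte char #1 = EA B4 94.
Offset 3: leading byte 0x72 = 01110010 → 1-byte char #2 = 72.
Offset 4: leading byte 0xF0 = 11110000 → 4-byte char #3 = F0 90 90 A4.
Offset 8: leading byte 0xCE = 11001110 → 2-byte char #4 = CE B9.
Offset 10: leading byte 0xCF = 11001111 → 2-byte char #5 = CF 85.
Offset 12: leading byte 0xF0 = 11110000 → 4-byte char #6 = F0 90 8C B7.
Leading byte 0xF0 = 11110000 matches 11110xxx → 4-byte sequence.
Byte 1: 0xF0 = 11110000, payload 000 (3 bits).
Byte 2: 0x90 = 10010000 (10xxxxxx ✓), payload 010000.
Byte 3: 0x8C = 10001100 (10xxxxxx ✓), payload 001100.
Byte 4: 0xB7 = 10110111 (10xxxxxx ✓), payload 110111.
Concatenate: 000010000001100110111 = 0x10337 (21 bits → U+10337).

U+10337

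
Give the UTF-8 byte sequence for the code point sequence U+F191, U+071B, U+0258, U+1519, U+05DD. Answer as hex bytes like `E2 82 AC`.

EF 86 91 DC 9B C9 98 E1 94 99 D7 9D

U+F191: 3-byte form → EF 86 91.
U+071B: 2-byte form → DC 9B.
U+0258: 2-byte form → C9 98.
U+1519: 3-byte form → E1 94 99.
U+05DD: 2-byte form → D7 9D.
Concatenated (12 bytes): EF 86 91 DC 9B C9 98 E1 94 99 D7 9D.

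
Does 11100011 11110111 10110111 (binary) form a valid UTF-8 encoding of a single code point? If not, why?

Leading byte 0xE3 = 11100011 → 3-byte form.
Byte 2 is 0xF7 = 11110111, which is not 10xxxxxx — expected a continuation byte.

invalid (non-continuation byte where continuation expected)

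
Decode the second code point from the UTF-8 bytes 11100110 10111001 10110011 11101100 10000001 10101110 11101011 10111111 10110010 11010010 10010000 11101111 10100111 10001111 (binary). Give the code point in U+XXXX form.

Offset 0: leading byte 0xE6 = 11100110 → 3-byte char #1 = E6 B9 B3.
Offset 3: leading byte 0xEC = 11101100 → 3-byte char #2 = EC 81 AE.
Leading byte 0xEC = 11101100 matches 1110xxxx → 3-byte sequence.
Byte 1: 0xEC = 11101100, payload 1100 (4 bits).
Byte 2: 0x81 = 10000001 (10xxxxxx ✓), payload 000001.
Byte 3: 0xAE = 10101110 (10xxxxxx ✓), payload 101110.
Concatenate: 1100000001101110 = 0xC06E (16 bits → U+C06E).

U+C06E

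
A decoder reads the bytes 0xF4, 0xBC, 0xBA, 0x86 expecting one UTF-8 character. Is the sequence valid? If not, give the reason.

invalid (encodes a value above U+10FFFF)

Leading byte 0xF4 = 11110100 → 4-byte form.
Payload = 0x13CE86, which exceeds U+10FFFF, the maximum Unicode code point. (Leading bytes F5–FF, or F4 followed by ≥ 0x90, are invalid.)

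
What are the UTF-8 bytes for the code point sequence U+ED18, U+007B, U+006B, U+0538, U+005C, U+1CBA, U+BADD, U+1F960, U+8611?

U+ED18: 3-byte form → EE B4 98.
U+007B: 1-byte form → 7B.
U+006B: 1-byte form → 6B.
U+0538: 2-byte form → D4 B8.
U+005C: 1-byte form → 5C.
U+1CBA: 3-byte form → E1 B2 BA.
U+BADD: 3-byte form → EB AB 9D.
U+1F960: 4-byte form → F0 9F A5 A0.
U+8611: 3-byte form → E8 98 91.
Concatenated (21 bytes): EE B4 98 7B 6B D4 B8 5C E1 B2 BA EB AB 9D F0 9F A5 A0 E8 98 91.

EE B4 98 7B 6B D4 B8 5C E1 B2 BA EB AB 9D F0 9F A5 A0 E8 98 91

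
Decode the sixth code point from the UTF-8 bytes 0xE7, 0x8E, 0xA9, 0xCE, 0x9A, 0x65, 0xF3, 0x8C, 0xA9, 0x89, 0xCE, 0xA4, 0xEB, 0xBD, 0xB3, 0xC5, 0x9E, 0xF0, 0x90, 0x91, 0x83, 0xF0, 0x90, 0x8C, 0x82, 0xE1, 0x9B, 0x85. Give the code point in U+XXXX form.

U+BF73

Offset 0: leading byte 0xE7 = 11100111 → 3-byte char #1 = E7 8E A9.
Offset 3: leading byte 0xCE = 11001110 → 2-byte char #2 = CE 9A.
Offset 5: leading byte 0x65 = 01100101 → 1-byte char #3 = 65.
Offset 6: leading byte 0xF3 = 11110011 → 4-byte char #4 = F3 8C A9 89.
Offset 10: leading byte 0xCE = 11001110 → 2-byte char #5 = CE A4.
Offset 12: leading byte 0xEB = 11101011 → 3-byte char #6 = EB BD B3.
Leading byte 0xEB = 11101011 matches 1110xxxx → 3-byte sequence.
Byte 1: 0xEB = 11101011, payload 1011 (4 bits).
Byte 2: 0xBD = 10111101 (10xxxxxx ✓), payload 111101.
Byte 3: 0xB3 = 10110011 (10xxxxxx ✓), payload 110011.
Concatenate: 1011111101110011 = 0xBF73 (16 bits → U+BF73).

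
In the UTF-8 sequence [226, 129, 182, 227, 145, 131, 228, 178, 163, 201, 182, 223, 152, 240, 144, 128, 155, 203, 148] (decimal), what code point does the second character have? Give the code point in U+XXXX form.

U+3443

Offset 0: leading byte 0xE2 = 11100010 → 3-byte char #1 = E2 81 B6.
Offset 3: leading byte 0xE3 = 11100011 → 3-byte char #2 = E3 91 83.
Leading byte 0xE3 = 11100011 matches 1110xxxx → 3-byte sequence.
Byte 1: 0xE3 = 11100011, payload 0011 (4 bits).
Byte 2: 0x91 = 10010001 (10xxxxxx ✓), payload 010001.
Byte 3: 0x83 = 10000011 (10xxxxxx ✓), payload 000011.
Concatenate: 0011010001000011 = 0x3443 (16 bits → U+3443).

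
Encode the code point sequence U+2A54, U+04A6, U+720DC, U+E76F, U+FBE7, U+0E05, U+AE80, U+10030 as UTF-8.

E2 A9 94 D2 A6 F1 B2 83 9C EE 9D AF EF AF A7 E0 B8 85 EA BA 80 F0 90 80 B0

U+2A54: 3-byte form → E2 A9 94.
U+04A6: 2-byte form → D2 A6.
U+720DC: 4-byte form → F1 B2 83 9C.
U+E76F: 3-byte form → EE 9D AF.
U+FBE7: 3-byte form → EF AF A7.
U+0E05: 3-byte form → E0 B8 85.
U+AE80: 3-byte form → EA BA 80.
U+10030: 4-byte form → F0 90 80 B0.
Concatenated (25 bytes): E2 A9 94 D2 A6 F1 B2 83 9C EE 9D AF EF AF A7 E0 B8 85 EA BA 80 F0 90 80 B0.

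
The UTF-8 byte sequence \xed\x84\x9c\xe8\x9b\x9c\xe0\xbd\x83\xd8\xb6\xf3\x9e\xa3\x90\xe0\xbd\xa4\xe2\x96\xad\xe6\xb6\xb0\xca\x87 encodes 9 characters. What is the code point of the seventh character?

Offset 0: leading byte 0xED = 11101101 → 3-byte char #1 = ED 84 9C.
Offset 3: leading byte 0xE8 = 11101000 → 3-byte char #2 = E8 9B 9C.
Offset 6: leading byte 0xE0 = 11100000 → 3-byte char #3 = E0 BD 83.
Offset 9: leading byte 0xD8 = 11011000 → 2-byte char #4 = D8 B6.
Offset 11: leading byte 0xF3 = 11110011 → 4-byte char #5 = F3 9E A3 90.
Offset 15: leading byte 0xE0 = 11100000 → 3-byte char #6 = E0 BD A4.
Offset 18: leading byte 0xE2 = 11100010 → 3-byte char #7 = E2 96 AD.
Leading byte 0xE2 = 11100010 matches 1110xxxx → 3-byte sequence.
Byte 1: 0xE2 = 11100010, payload 0010 (4 bits).
Byte 2: 0x96 = 10010110 (10xxxxxx ✓), payload 010110.
Byte 3: 0xAD = 10101101 (10xxxxxx ✓), payload 101101.
Concatenate: 0010010110101101 = 0x25AD (16 bits → U+25AD).

U+25AD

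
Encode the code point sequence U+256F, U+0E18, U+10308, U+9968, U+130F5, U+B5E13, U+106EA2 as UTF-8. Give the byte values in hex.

U+256F: 3-byte form → E2 95 AF.
U+0E18: 3-byte form → E0 B8 98.
U+10308: 4-byte form → F0 90 8C 88.
U+9968: 3-byte form → E9 A5 A8.
U+130F5: 4-byte form → F0 93 83 B5.
U+B5E13: 4-byte form → F2 B5 B8 93.
U+106EA2: 4-byte form → F4 86 BA A2.
Concatenated (25 bytes): E2 95 AF E0 B8 98 F0 90 8C 88 E9 A5 A8 F0 93 83 B5 F2 B5 B8 93 F4 86 BA A2.

E2 95 AF E0 B8 98 F0 90 8C 88 E9 A5 A8 F0 93 83 B5 F2 B5 B8 93 F4 86 BA A2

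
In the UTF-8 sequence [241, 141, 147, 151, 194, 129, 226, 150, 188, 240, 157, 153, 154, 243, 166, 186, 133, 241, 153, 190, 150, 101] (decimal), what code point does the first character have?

U+4D4D7

Offset 0: leading byte 0xF1 = 11110001 → 4-byte char #1 = F1 8D 93 97.
Leading byte 0xF1 = 11110001 matches 11110xxx → 4-byte sequence.
Byte 1: 0xF1 = 11110001, payload 001 (3 bits).
Byte 2: 0x8D = 10001101 (10xxxxxx ✓), payload 001101.
Byte 3: 0x93 = 10010011 (10xxxxxx ✓), payload 010011.
Byte 4: 0x97 = 10010111 (10xxxxxx ✓), payload 010111.
Concatenate: 001001101010011010111 = 0x4D4D7 (21 bits → U+4D4D7).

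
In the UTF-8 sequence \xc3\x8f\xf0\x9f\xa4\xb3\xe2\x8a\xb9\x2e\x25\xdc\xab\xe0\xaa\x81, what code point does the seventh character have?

Offset 0: leading byte 0xC3 = 11000011 → 2-byte char #1 = C3 8F.
Offset 2: leading byte 0xF0 = 11110000 → 4-byte char #2 = F0 9F A4 B3.
Offset 6: leading byte 0xE2 = 11100010 → 3-byte char #3 = E2 8A B9.
Offset 9: leading byte 0x2E = 00101110 → 1-byte char #4 = 2E.
Offset 10: leading byte 0x25 = 00100101 → 1-byte char #5 = 25.
Offset 11: leading byte 0xDC = 11011100 → 2-byte char #6 = DC AB.
Offset 13: leading byte 0xE0 = 11100000 → 3-byte char #7 = E0 AA 81.
Leading byte 0xE0 = 11100000 matches 1110xxxx → 3-byte sequence.
Byte 1: 0xE0 = 11100000, payload 0000 (4 bits).
Byte 2: 0xAA = 10101010 (10xxxxxx ✓), payload 101010.
Byte 3: 0x81 = 10000001 (10xxxxxx ✓), payload 000001.
Concatenate: 0000101010000001 = 0xA81 (16 bits → U+0A81).

U+0A81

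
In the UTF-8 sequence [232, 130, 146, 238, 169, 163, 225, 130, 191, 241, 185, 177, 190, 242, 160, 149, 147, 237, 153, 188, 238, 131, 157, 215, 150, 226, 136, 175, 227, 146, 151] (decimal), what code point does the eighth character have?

Offset 0: leading byte 0xE8 = 11101000 → 3-byte char #1 = E8 82 92.
Offset 3: leading byte 0xEE = 11101110 → 3-byte char #2 = EE A9 A3.
Offset 6: leading byte 0xE1 = 11100001 → 3-byte char #3 = E1 82 BF.
Offset 9: leading byte 0xF1 = 11110001 → 4-byte char #4 = F1 B9 B1 BE.
Offset 13: leading byte 0xF2 = 11110010 → 4-byte char #5 = F2 A0 95 93.
Offset 17: leading byte 0xED = 11101101 → 3-byte char #6 = ED 99 BC.
Offset 20: leading byte 0xEE = 11101110 → 3-byte char #7 = EE 83 9D.
Offset 23: leading byte 0xD7 = 11010111 → 2-byte char #8 = D7 96.
Leading byte 0xD7 = 11010111 matches 110xxxxx → 2-byte sequence.
Byte 1: 0xD7 = 11010111, payload 10111 (5 bits).
Byte 2: 0x96 = 10010110 (10xxxxxx ✓), payload 010110.
Concatenate: 10111010110 = 0x5D6 (11 bits → U+05D6).

U+05D6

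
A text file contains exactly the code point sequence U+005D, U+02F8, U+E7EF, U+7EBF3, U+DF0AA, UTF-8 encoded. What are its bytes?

5D CB B8 EE 9F AF F1 BE AF B3 F3 9F 82 AA

U+005D: 1-byte form → 5D.
U+02F8: 2-byte form → CB B8.
U+E7EF: 3-byte form → EE 9F AF.
U+7EBF3: 4-byte form → F1 BE AF B3.
U+DF0AA: 4-byte form → F3 9F 82 AA.
Concatenated (14 bytes): 5D CB B8 EE 9F AF F1 BE AF B3 F3 9F 82 AA.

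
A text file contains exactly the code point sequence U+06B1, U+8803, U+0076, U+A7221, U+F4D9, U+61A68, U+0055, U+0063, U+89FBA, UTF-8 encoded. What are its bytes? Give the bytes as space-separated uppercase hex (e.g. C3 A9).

DA B1 E8 A0 83 76 F2 A7 88 A1 EF 93 99 F1 A1 A9 A8 55 63 F2 89 BE BA

U+06B1: 2-byte form → DA B1.
U+8803: 3-byte form → E8 A0 83.
U+0076: 1-byte form → 76.
U+A7221: 4-byte form → F2 A7 88 A1.
U+F4D9: 3-byte form → EF 93 99.
U+61A68: 4-byte form → F1 A1 A9 A8.
U+0055: 1-byte form → 55.
U+0063: 1-byte form → 63.
U+89FBA: 4-byte form → F2 89 BE BA.
Concatenated (23 bytes): DA B1 E8 A0 83 76 F2 A7 88 A1 EF 93 99 F1 A1 A9 A8 55 63 F2 89 BE BA.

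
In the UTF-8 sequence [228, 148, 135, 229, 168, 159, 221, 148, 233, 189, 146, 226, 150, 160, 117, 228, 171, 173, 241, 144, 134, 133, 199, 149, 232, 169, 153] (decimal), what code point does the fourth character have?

Offset 0: leading byte 0xE4 = 11100100 → 3-byte char #1 = E4 94 87.
Offset 3: leading byte 0xE5 = 11100101 → 3-byte char #2 = E5 A8 9F.
Offset 6: leading byte 0xDD = 11011101 → 2-byte char #3 = DD 94.
Offset 8: leading byte 0xE9 = 11101001 → 3-byte char #4 = E9 BD 92.
Leading byte 0xE9 = 11101001 matches 1110xxxx → 3-byte sequence.
Byte 1: 0xE9 = 11101001, payload 1001 (4 bits).
Byte 2: 0xBD = 10111101 (10xxxxxx ✓), payload 111101.
Byte 3: 0x92 = 10010010 (10xxxxxx ✓), payload 010010.
Concatenate: 1001111101010010 = 0x9F52 (16 bits → U+9F52).

U+9F52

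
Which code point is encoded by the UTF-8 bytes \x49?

U+0049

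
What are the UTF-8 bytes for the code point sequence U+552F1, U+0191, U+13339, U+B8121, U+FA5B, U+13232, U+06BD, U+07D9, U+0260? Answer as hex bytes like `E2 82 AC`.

F1 95 8B B1 C6 91 F0 93 8C B9 F2 B8 84 A1 EF A9 9B F0 93 88 B2 DA BD DF 99 C9 A0

U+552F1: 4-byte form → F1 95 8B B1.
U+0191: 2-byte form → C6 91.
U+13339: 4-byte form → F0 93 8C B9.
U+B8121: 4-byte form → F2 B8 84 A1.
U+FA5B: 3-byte form → EF A9 9B.
U+13232: 4-byte form → F0 93 88 B2.
U+06BD: 2-byte form → DA BD.
U+07D9: 2-byte form → DF 99.
U+0260: 2-byte form → C9 A0.
Concatenated (27 bytes): F1 95 8B B1 C6 91 F0 93 8C B9 F2 B8 84 A1 EF A9 9B F0 93 88 B2 DA BD DF 99 C9 A0.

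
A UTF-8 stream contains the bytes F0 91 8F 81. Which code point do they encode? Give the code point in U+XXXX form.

Leading byte 0xF0 = 11110000 matches 11110xxx → 4-byte sequence.
Byte 1: 0xF0 = 11110000, payload 000 (3 bits).
Byte 2: 0x91 = 10010001 (10xxxxxx ✓), payload 010001.
Byte 3: 0x8F = 10001111 (10xxxxxx ✓), payload 001111.
Byte 4: 0x81 = 10000001 (10xxxxxx ✓), payload 000001.
Concatenate: 000010001001111000001 = 0x113C1 (21 bits → U+113C1).

U+113C1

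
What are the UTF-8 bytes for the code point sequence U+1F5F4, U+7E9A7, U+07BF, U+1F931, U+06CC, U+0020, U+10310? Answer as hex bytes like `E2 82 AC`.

U+1F5F4: 4-byte form → F0 9F 97 B4.
U+7E9A7: 4-byte form → F1 BE A6 A7.
U+07BF: 2-byte form → DE BF.
U+1F931: 4-byte form → F0 9F A4 B1.
U+06CC: 2-byte form → DB 8C.
U+0020: 1-byte form → 20.
U+10310: 4-byte form → F0 90 8C 90.
Concatenated (21 bytes): F0 9F 97 B4 F1 BE A6 A7 DE BF F0 9F A4 B1 DB 8C 20 F0 90 8C 90.

F0 9F 97 B4 F1 BE A6 A7 DE BF F0 9F A4 B1 DB 8C 20 F0 90 8C 90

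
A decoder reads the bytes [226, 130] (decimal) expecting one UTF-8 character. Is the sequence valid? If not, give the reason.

invalid (sequence truncated)

Leading byte 0xE2 = 11100010 → 3-byte form, but only 2 bytes are present.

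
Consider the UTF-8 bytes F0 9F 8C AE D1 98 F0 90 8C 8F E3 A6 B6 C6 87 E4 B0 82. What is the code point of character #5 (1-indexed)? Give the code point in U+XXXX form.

Offset 0: leading byte 0xF0 = 11110000 → 4-byte char #1 = F0 9F 8C AE.
Offset 4: leading byte 0xD1 = 11010001 → 2-byte char #2 = D1 98.
Offset 6: leading byte 0xF0 = 11110000 → 4-byte char #3 = F0 90 8C 8F.
Offset 10: leading byte 0xE3 = 11100011 → 3-byte char #4 = E3 A6 B6.
Offset 13: leading byte 0xC6 = 11000110 → 2-byte char #5 = C6 87.
Leading byte 0xC6 = 11000110 matches 110xxxxx → 2-byte sequence.
Byte 1: 0xC6 = 11000110, payload 00110 (5 bits).
Byte 2: 0x87 = 10000111 (10xxxxxx ✓), payload 000111.
Concatenate: 00110000111 = 0x187 (11 bits → U+0187).

U+0187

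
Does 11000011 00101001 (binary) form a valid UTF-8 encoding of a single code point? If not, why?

invalid (non-continuation byte where continuation expected)

Leading byte 0xC3 = 11000011 → 2-byte form.
Byte 2 is 0x29 = 00101001, which is not 10xxxxxx — expected a continuation byte.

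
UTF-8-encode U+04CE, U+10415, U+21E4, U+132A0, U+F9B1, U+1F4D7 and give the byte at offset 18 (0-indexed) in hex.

U+04CE → 2-byte form D3 8E at offsets 0–1.
U+10415 → 4-byte form F0 90 90 95 at offsets 2–5.
U+21E4 → 3-byte form E2 87 A4 at offsets 6–8.
U+132A0 → 4-byte form F0 93 8A A0 at offsets 9–12.
U+F9B1 → 3-byte form EF A6 B1 at offsets 13–15.
U+1F4D7 → 4-byte form F0 9F 93 97 at offsets 16–19.
Offset 18 falls in char 6's range; it's byte 3 of F0 9F 93 97 = 0x93.

0x93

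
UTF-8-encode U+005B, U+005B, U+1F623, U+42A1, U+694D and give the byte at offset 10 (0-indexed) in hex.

0xA5

U+005B → 1-byte form 5B at offsets 0–0.
U+005B → 1-byte form 5B at offsets 1–1.
U+1F623 → 4-byte form F0 9F 98 A3 at offsets 2–5.
U+42A1 → 3-byte form E4 8A A1 at offsets 6–8.
U+694D → 3-byte form E6 A5 8D at offsets 9–11.
Offset 10 falls in char 5's range; it's byte 2 of E6 A5 8D = 0xA5.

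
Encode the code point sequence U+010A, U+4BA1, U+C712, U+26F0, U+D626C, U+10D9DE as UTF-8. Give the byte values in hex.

C4 8A E4 AE A1 EC 9C 92 E2 9B B0 F3 96 89 AC F4 8D A7 9E

U+010A: 2-byte form → C4 8A.
U+4BA1: 3-byte form → E4 AE A1.
U+C712: 3-byte form → EC 9C 92.
U+26F0: 3-byte form → E2 9B B0.
U+D626C: 4-byte form → F3 96 89 AC.
U+10D9DE: 4-byte form → F4 8D A7 9E.
Concatenated (19 bytes): C4 8A E4 AE A1 EC 9C 92 E2 9B B0 F3 96 89 AC F4 8D A7 9E.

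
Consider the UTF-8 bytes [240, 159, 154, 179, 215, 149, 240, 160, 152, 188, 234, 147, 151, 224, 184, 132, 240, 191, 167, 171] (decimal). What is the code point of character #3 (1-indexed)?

Offset 0: leading byte 0xF0 = 11110000 → 4-byte char #1 = F0 9F 9A B3.
Offset 4: leading byte 0xD7 = 11010111 → 2-byte char #2 = D7 95.
Offset 6: leading byte 0xF0 = 11110000 → 4-byte char #3 = F0 A0 98 BC.
Leading byte 0xF0 = 11110000 matches 11110xxx → 4-byte sequence.
Byte 1: 0xF0 = 11110000, payload 000 (3 bits).
Byte 2: 0xA0 = 10100000 (10xxxxxx ✓), payload 100000.
Byte 3: 0x98 = 10011000 (10xxxxxx ✓), payload 011000.
Byte 4: 0xBC = 10111100 (10xxxxxx ✓), payload 111100.
Concatenate: 000100000011000111100 = 0x2063C (21 bits → U+2063C).

U+2063C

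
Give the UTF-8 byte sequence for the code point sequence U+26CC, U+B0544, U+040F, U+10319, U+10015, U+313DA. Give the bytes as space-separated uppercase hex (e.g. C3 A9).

U+26CC: 3-byte form → E2 9B 8C.
U+B0544: 4-byte form → F2 B0 95 84.
U+040F: 2-byte form → D0 8F.
U+10319: 4-byte form → F0 90 8C 99.
U+10015: 4-byte form → F0 90 80 95.
U+313DA: 4-byte form → F0 B1 8F 9A.
Concatenated (21 bytes): E2 9B 8C F2 B0 95 84 D0 8F F0 90 8C 99 F0 90 80 95 F0 B1 8F 9A.

E2 9B 8C F2 B0 95 84 D0 8F F0 90 8C 99 F0 90 80 95 F0 B1 8F 9A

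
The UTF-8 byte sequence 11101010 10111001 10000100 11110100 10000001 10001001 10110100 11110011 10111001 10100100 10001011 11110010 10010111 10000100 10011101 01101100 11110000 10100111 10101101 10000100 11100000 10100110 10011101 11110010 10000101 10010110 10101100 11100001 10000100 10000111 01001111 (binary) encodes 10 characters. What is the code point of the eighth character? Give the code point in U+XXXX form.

Offset 0: leading byte 0xEA = 11101010 → 3-byte char #1 = EA B9 84.
Offset 3: leading byte 0xF4 = 11110100 → 4-byte char #2 = F4 81 89 B4.
Offset 7: leading byte 0xF3 = 11110011 → 4-byte char #3 = F3 B9 A4 8B.
Offset 11: leading byte 0xF2 = 11110010 → 4-byte char #4 = F2 97 84 9D.
Offset 15: leading byte 0x6C = 01101100 → 1-byte char #5 = 6C.
Offset 16: leading byte 0xF0 = 11110000 → 4-byte char #6 = F0 A7 AD 84.
Offset 20: leading byte 0xE0 = 11100000 → 3-byte char #7 = E0 A6 9D.
Offset 23: leading byte 0xF2 = 11110010 → 4-byte char #8 = F2 85 96 AC.
Leading byte 0xF2 = 11110010 matches 11110xxx → 4-byte sequence.
Byte 1: 0xF2 = 11110010, payload 010 (3 bits).
Byte 2: 0x85 = 10000101 (10xxxxxx ✓), payload 000101.
Byte 3: 0x96 = 10010110 (10xxxxxx ✓), payload 010110.
Byte 4: 0xAC = 10101100 (10xxxxxx ✓), payload 101100.
Concatenate: 010000101010110101100 = 0x855AC (21 bits → U+855AC).

U+855AC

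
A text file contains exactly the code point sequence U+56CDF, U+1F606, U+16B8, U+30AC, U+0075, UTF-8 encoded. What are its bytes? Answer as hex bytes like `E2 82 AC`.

F1 96 B3 9F F0 9F 98 86 E1 9A B8 E3 82 AC 75

U+56CDF: 4-byte form → F1 96 B3 9F.
U+1F606: 4-byte form → F0 9F 98 86.
U+16B8: 3-byte form → E1 9A B8.
U+30AC: 3-byte form → E3 82 AC.
U+0075: 1-byte form → 75.
Concatenated (15 bytes): F1 96 B3 9F F0 9F 98 86 E1 9A B8 E3 82 AC 75.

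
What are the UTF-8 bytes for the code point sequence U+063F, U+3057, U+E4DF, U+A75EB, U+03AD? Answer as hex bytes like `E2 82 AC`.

D8 BF E3 81 97 EE 93 9F F2 A7 97 AB CE AD

U+063F: 2-byte form → D8 BF.
U+3057: 3-byte form → E3 81 97.
U+E4DF: 3-byte form → EE 93 9F.
U+A75EB: 4-byte form → F2 A7 97 AB.
U+03AD: 2-byte form → CE AD.
Concatenated (14 bytes): D8 BF E3 81 97 EE 93 9F F2 A7 97 AB CE AD.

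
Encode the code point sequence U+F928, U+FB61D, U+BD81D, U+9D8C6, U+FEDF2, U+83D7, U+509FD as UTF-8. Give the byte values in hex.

EF A4 A8 F3 BB 98 9D F2 BD A0 9D F2 9D A3 86 F3 BE B7 B2 E8 8F 97 F1 90 A7 BD

U+F928: 3-byte form → EF A4 A8.
U+FB61D: 4-byte form → F3 BB 98 9D.
U+BD81D: 4-byte form → F2 BD A0 9D.
U+9D8C6: 4-byte form → F2 9D A3 86.
U+FEDF2: 4-byte form → F3 BE B7 B2.
U+83D7: 3-byte form → E8 8F 97.
U+509FD: 4-byte form → F1 90 A7 BD.
Concatenated (26 bytes): EF A4 A8 F3 BB 98 9D F2 BD A0 9D F2 9D A3 86 F3 BE B7 B2 E8 8F 97 F1 90 A7 BD.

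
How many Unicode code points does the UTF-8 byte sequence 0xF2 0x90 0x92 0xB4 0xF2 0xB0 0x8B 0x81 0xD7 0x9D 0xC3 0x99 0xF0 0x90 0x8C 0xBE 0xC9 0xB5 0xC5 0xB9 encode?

Byte at offset 0: 0xF2 = 11110010 → 4-byte char (#1). Advance 4.
Byte at offset 4: 0xF2 = 11110010 → 4-byte char (#2). Advance 4.
Byte at offset 8: 0xD7 = 11010111 → 2-byte char (#3). Advance 2.
Byte at offset 10: 0xC3 = 11000011 → 2-byte char (#4). Advance 2.
Byte at offset 12: 0xF0 = 11110000 → 4-byte char (#5). Advance 4.
Byte at offset 16: 0xC9 = 11001001 → 2-byte char (#6). Advance 2.
Byte at offset 18: 0xC5 = 11000101 → 2-byte char (#7). Advance 2.
Reached end at offset 20 after 7 code points.

7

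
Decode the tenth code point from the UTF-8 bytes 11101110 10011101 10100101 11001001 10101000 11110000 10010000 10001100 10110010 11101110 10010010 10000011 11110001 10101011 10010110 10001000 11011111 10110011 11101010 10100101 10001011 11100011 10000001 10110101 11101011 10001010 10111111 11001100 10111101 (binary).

U+033D

Offset 0: leading byte 0xEE = 11101110 → 3-byte char #1 = EE 9D A5.
Offset 3: leading byte 0xC9 = 11001001 → 2-byte char #2 = C9 A8.
Offset 5: leading byte 0xF0 = 11110000 → 4-byte char #3 = F0 90 8C B2.
Offset 9: leading byte 0xEE = 11101110 → 3-byte char #4 = EE 92 83.
Offset 12: leading byte 0xF1 = 11110001 → 4-byte char #5 = F1 AB 96 88.
Offset 16: leading byte 0xDF = 11011111 → 2-byte char #6 = DF B3.
Offset 18: leading byte 0xEA = 11101010 → 3-byte char #7 = EA A5 8B.
Offset 21: leading byte 0xE3 = 11100011 → 3-byte char #8 = E3 81 B5.
Offset 24: leading byte 0xEB = 11101011 → 3-byte char #9 = EB 8A BF.
Offset 27: leading byte 0xCC = 11001100 → 2-byte char #10 = CC BD.
Leading byte 0xCC = 11001100 matches 110xxxxx → 2-byte sequence.
Byte 1: 0xCC = 11001100, payload 01100 (5 bits).
Byte 2: 0xBD = 10111101 (10xxxxxx ✓), payload 111101.
Concatenate: 01100111101 = 0x33D (11 bits → U+033D).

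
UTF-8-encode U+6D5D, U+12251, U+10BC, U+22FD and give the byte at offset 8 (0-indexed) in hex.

U+6D5D → 3-byte form E6 B5 9D at offsets 0–2.
U+12251 → 4-byte form F0 92 89 91 at offsets 3–6.
U+10BC → 3-byte form E1 82 BC at offsets 7–9.
Offset 8 falls in char 3's range; it's byte 2 of E1 82 BC = 0x82.

0x82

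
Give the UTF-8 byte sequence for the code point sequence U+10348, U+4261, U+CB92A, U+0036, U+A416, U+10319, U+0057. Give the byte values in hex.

U+10348: 4-byte form → F0 90 8D 88.
U+4261: 3-byte form → E4 89 A1.
U+CB92A: 4-byte form → F3 8B A4 AA.
U+0036: 1-byte form → 36.
U+A416: 3-byte form → EA 90 96.
U+10319: 4-byte form → F0 90 8C 99.
U+0057: 1-byte form → 57.
Concatenated (20 bytes): F0 90 8D 88 E4 89 A1 F3 8B A4 AA 36 EA 90 96 F0 90 8C 99 57.

F0 90 8D 88 E4 89 A1 F3 8B A4 AA 36 EA 90 96 F0 90 8C 99 57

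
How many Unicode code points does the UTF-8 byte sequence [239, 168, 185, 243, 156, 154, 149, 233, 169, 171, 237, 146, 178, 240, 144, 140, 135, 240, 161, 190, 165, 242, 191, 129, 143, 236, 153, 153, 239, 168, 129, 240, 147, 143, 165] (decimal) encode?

10

Byte at offset 0: 0xEF = 11101111 → 3-byte char (#1). Advance 3.
Byte at offset 3: 0xF3 = 11110011 → 4-byte char (#2). Advance 4.
Byte at offset 7: 0xE9 = 11101001 → 3-byte char (#3). Advance 3.
Byte at offset 10: 0xED = 11101101 → 3-byte char (#4). Advance 3.
Byte at offset 13: 0xF0 = 11110000 → 4-byte char (#5). Advance 4.
Byte at offset 17: 0xF0 = 11110000 → 4-byte char (#6). Advance 4.
Byte at offset 21: 0xF2 = 11110010 → 4-byte char (#7). Advance 4.
Byte at offset 25: 0xEC = 11101100 → 3-byte char (#8). Advance 3.
Byte at offset 28: 0xEF = 11101111 → 3-byte char (#9). Advance 3.
Byte at offset 31: 0xF0 = 11110000 → 4-byte char (#10). Advance 4.
Reached end at offset 35 after 10 code points.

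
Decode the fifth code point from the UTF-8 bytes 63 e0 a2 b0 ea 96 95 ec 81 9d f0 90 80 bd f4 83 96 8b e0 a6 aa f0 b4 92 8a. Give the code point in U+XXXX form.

Offset 0: leading byte 0x63 = 01100011 → 1-byte char #1 = 63.
Offset 1: leading byte 0xE0 = 11100000 → 3-byte char #2 = E0 A2 B0.
Offset 4: leading byte 0xEA = 11101010 → 3-byte char #3 = EA 96 95.
Offset 7: leading byte 0xEC = 11101100 → 3-byte char #4 = EC 81 9D.
Offset 10: leading byte 0xF0 = 11110000 → 4-byte char #5 = F0 90 80 BD.
Leading byte 0xF0 = 11110000 matches 11110xxx → 4-byte sequence.
Byte 1: 0xF0 = 11110000, payload 000 (3 bits).
Byte 2: 0x90 = 10010000 (10xxxxxx ✓), payload 010000.
Byte 3: 0x80 = 10000000 (10xxxxxx ✓), payload 000000.
Byte 4: 0xBD = 10111101 (10xxxxxx ✓), payload 111101.
Concatenate: 000010000000000111101 = 0x1003D (21 bits → U+1003D).

U+1003D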